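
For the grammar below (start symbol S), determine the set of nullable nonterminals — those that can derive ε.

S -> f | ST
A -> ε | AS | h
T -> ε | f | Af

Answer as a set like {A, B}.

Directly nullable (have an ε-rule): {A, T}.
Not nullable: S — each has a terminal in every rule's right-hand side or depends on a non-nullable symbol.

{A, T}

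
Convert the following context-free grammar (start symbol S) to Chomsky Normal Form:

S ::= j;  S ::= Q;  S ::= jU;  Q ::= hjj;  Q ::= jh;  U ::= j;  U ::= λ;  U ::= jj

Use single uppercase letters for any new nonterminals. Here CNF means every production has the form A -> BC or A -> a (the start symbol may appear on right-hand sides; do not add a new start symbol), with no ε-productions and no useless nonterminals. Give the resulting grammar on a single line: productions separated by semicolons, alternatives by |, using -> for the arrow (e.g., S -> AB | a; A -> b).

S -> j | AD | BA | BU; A -> h; B -> j; D -> BB; U -> j | BB

Nullable: {U}; after ε-elimination: S -> Q | j | jU; Q -> jh | hjj; U -> j | jj.
After unit-elimination: S -> j | jU | jh | hjj; Q -> jh | hjj; U -> j | jj.
TERM: introduce A -> h, B -> j and substitute in every rule of length ≥2.
BIN: Q -> ABB becomes Q -> AC, C -> BB; S -> ABB becomes S -> AD, D -> BB.
Drop unreachable/unproductive: Q.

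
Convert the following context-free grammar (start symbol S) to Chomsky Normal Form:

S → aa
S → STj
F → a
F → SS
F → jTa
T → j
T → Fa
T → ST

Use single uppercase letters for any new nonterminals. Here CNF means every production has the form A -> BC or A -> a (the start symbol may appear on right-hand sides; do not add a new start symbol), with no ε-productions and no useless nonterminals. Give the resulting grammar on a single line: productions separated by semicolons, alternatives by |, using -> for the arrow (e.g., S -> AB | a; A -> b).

No ε-productions.
No unit productions to eliminate.
TERM: introduce B -> a, A -> j and substitute in every rule of length ≥2.
BIN: F -> ATB becomes F -> AC, C -> TB; S -> STA becomes S -> SD, D -> TA.

S -> BB | SD; A -> j; B -> a; C -> TB; D -> TA; F -> a | AC | SS; T -> j | FB | ST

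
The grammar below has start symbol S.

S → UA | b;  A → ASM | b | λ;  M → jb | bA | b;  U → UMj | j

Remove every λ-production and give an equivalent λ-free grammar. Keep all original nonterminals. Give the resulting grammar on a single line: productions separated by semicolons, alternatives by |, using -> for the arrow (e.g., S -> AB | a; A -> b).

Nullable set: {A}.
S -> UA: A nullable, giving U | UA.
Drop A -> λ.
A -> ASM: A nullable, giving ASM | SM.
M -> bA: A nullable, giving b | bA.
Unchanged (no nullable symbols): S -> b; A -> b; M -> b; M -> jb; U -> UMj; U -> j.

S -> U | b | UA; A -> b | SM | ASM; M -> b | bA | jb; U -> j | UMj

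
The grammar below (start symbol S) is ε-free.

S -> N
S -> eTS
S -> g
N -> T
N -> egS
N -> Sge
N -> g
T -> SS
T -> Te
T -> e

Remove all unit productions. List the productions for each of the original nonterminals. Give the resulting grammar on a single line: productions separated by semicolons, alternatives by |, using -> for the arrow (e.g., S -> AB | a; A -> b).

S -> e | g | SS | Te | Sge | eTS | egS; N -> e | g | SS | Te | Sge | egS; T -> e | SS | Te

Unit productions: N->T, S->N.
Unit pairs (A ⇒* B via units): (N,T), (S,N), (S,T).
S: inherits non-unit rules of {N, S, T} → SS | Sge | Te | e | eTS | egS | g.
N: inherits non-unit rules of {N, T} → SS | Sge | Te | e | egS | g.
T: inherits non-unit rules of {T} → SS | Te | e.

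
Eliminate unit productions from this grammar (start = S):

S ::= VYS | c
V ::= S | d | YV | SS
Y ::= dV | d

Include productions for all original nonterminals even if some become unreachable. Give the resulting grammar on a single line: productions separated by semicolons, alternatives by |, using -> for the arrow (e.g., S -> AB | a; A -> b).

S -> c | VYS; V -> c | d | SS | YV | VYS; Y -> d | dV

Unit productions: V->S.
Unit pairs (A ⇒* B via units): (V,S).
S: inherits non-unit rules of {S} → VYS | c.
V: inherits non-unit rules of {S, V} → SS | VYS | YV | c | d.
Y: inherits non-unit rules of {Y} → d | dV.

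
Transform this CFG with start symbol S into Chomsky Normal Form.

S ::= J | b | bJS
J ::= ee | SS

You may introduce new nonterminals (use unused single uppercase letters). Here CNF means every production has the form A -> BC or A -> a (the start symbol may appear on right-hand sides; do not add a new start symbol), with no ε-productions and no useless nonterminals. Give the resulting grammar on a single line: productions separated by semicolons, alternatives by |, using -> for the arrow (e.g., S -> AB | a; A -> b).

No ε-productions.
After unit-elimination: S -> b | SS | ee | bJS; J -> SS | ee.
TERM: introduce B -> b, A -> e and substitute in every rule of length ≥2.
BIN: S -> BJS becomes S -> BC, C -> JS.

S -> b | AA | BC | SS; A -> e; B -> b; C -> JS; J -> AA | SS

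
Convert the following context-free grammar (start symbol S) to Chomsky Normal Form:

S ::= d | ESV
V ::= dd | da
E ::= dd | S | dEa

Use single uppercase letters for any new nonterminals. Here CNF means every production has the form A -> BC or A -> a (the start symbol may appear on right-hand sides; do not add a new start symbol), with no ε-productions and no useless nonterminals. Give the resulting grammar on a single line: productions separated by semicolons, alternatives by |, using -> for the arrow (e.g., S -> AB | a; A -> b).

No ε-productions.
After unit-elimination: S -> d | ESV; E -> d | dd | ESV | dEa; V -> da | dd.
TERM: introduce B -> a, A -> d and substitute in every rule of length ≥2.
BIN: E -> AEB becomes E -> AC, C -> EB; E -> ESV becomes E -> ED, D -> SV; S -> ESV becomes S -> EF, F -> SV.

S -> d | EF; A -> d; B -> a; C -> EB; D -> SV; E -> d | AA | AC | ED; F -> SV; V -> AA | AB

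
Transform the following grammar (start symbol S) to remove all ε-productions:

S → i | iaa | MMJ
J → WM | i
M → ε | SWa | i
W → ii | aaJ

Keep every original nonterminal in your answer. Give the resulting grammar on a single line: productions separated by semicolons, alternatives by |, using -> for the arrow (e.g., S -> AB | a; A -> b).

S -> J | i | MJ | MMJ | iaa; J -> W | i | WM; M -> i | SWa; W -> ii | aaJ

Nullable set: {M}.
S -> MMJ: M, M nullable, giving J | MJ | MMJ.
J -> WM: M nullable, giving W | WM.
Drop M -> ε.
Unchanged (no nullable symbols): S -> i; S -> iaa; J -> i; M -> SWa; M -> i; W -> aaJ; W -> ii.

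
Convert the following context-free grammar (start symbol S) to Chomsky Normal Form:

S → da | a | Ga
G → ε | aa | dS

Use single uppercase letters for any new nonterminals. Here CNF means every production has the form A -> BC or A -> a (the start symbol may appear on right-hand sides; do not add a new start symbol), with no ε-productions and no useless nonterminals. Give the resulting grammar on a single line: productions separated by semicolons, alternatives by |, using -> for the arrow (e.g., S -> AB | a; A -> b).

S -> a | BA | GA; A -> a; B -> d; G -> AA | BS

Nullable: {G}; after ε-elimination: S -> a | Ga | da; G -> aa | dS.
No unit productions to eliminate.
TERM: introduce A -> a, B -> d and substitute in every rule of length ≥2.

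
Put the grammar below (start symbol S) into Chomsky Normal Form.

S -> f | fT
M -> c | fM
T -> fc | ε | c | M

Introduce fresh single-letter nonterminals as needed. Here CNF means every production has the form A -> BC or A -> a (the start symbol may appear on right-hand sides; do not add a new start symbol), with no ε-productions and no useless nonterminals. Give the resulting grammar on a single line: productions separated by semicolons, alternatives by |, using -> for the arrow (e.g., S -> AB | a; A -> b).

Nullable: {T}; after ε-elimination: S -> f | fT; M -> c | fM; T -> M | c | fc.
After unit-elimination: S -> f | fT; M -> c | fM; T -> c | fM | fc.
TERM: introduce B -> c, A -> f and substitute in every rule of length ≥2.

S -> f | AT; A -> f; B -> c; M -> c | AM; T -> c | AB | AM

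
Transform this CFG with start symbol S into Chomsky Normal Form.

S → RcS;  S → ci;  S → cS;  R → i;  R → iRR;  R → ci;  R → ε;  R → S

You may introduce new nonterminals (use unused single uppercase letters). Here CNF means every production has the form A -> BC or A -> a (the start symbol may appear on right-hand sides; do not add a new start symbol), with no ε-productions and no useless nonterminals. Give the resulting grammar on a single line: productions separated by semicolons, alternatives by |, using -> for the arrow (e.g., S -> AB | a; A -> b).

Nullable: {R}; after ε-elimination: S -> cS | ci | RcS; R -> S | i | ci | iR | iRR.
After unit-elimination: S -> cS | ci | RcS; R -> i | cS | ci | iR | RcS | iRR.
TERM: introduce A -> c, B -> i and substitute in every rule of length ≥2.
BIN: R -> BRR becomes R -> BC, C -> RR; R -> RAS becomes R -> RD, D -> AS; S -> RAS becomes S -> RE, E -> AS.

S -> AB | AS | RE; A -> c; B -> i; C -> RR; D -> AS; E -> AS; R -> i | AB | AS | BC | BR | RD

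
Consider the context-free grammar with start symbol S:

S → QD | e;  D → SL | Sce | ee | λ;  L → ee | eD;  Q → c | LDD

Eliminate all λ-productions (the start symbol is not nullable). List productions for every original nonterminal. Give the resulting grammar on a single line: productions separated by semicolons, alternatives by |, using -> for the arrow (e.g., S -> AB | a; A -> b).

Nullable set: {D}.
S -> QD: D nullable, giving Q | QD.
Drop D -> λ.
L -> eD: D nullable, giving e | eD.
Q -> LDD: D, D nullable, giving L | LD | LDD.
Unchanged (no nullable symbols): S -> e; D -> SL; D -> Sce; D -> ee; L -> ee; Q -> c.

S -> Q | e | QD; D -> SL | ee | Sce; L -> e | eD | ee; Q -> L | c | LD | LDD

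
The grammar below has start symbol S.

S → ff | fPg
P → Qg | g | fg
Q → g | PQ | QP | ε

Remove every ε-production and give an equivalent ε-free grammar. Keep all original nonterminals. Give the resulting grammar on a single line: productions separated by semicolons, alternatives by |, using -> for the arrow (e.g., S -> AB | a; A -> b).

S -> ff | fPg; P -> g | Qg | fg; Q -> P | g | PQ | QP

Nullable set: {Q}.
P -> Qg: Q nullable, giving Qg | g.
Drop Q -> ε.
Q -> PQ: Q nullable, giving P | PQ.
Q -> QP: Q nullable, giving P | QP.
Unchanged (no nullable symbols): S -> fPg; S -> ff; P -> fg; P -> g; Q -> g.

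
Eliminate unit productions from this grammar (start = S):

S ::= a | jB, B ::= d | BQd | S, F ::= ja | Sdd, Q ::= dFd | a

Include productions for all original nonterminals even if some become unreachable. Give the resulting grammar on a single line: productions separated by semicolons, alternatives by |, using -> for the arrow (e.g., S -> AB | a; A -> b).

Unit productions: B->S.
Unit pairs (A ⇒* B via units): (B,S).
S: inherits non-unit rules of {S} → a | jB.
B: inherits non-unit rules of {B, S} → BQd | a | d | jB.
F: inherits non-unit rules of {F} → Sdd | ja.
Q: inherits non-unit rules of {Q} → a | dFd.

S -> a | jB; B -> a | d | jB | BQd; F -> ja | Sdd; Q -> a | dFd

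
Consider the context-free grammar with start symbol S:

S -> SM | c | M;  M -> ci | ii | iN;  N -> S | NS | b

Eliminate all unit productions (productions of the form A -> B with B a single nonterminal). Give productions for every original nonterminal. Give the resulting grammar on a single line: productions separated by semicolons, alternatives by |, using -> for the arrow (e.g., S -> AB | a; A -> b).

Unit productions: N->S, S->M.
Unit pairs (A ⇒* B via units): (N,M), (N,S), (S,M).
S: inherits non-unit rules of {M, S} → SM | c | ci | iN | ii.
M: inherits non-unit rules of {M} → ci | iN | ii.
N: inherits non-unit rules of {M, N, S} → NS | SM | b | c | ci | iN | ii.

S -> c | SM | ci | iN | ii; M -> ci | iN | ii; N -> b | c | NS | SM | ci | iN | ii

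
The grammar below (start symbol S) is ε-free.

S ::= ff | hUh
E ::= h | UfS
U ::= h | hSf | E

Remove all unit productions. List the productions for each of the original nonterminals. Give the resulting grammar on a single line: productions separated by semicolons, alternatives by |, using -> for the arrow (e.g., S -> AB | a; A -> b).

Unit productions: U->E.
Unit pairs (A ⇒* B via units): (U,E).
S: inherits non-unit rules of {S} → ff | hUh.
E: inherits non-unit rules of {E} → UfS | h.
U: inherits non-unit rules of {E, U} → UfS | h | hSf.

S -> ff | hUh; E -> h | UfS; U -> h | UfS | hSf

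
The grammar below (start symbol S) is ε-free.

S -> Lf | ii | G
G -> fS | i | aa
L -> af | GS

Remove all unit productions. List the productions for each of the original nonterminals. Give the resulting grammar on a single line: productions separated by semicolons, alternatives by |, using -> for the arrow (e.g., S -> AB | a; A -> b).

Unit productions: S->G.
Unit pairs (A ⇒* B via units): (S,G).
S: inherits non-unit rules of {G, S} → Lf | aa | fS | i | ii.
G: inherits non-unit rules of {G} → aa | fS | i.
L: inherits non-unit rules of {L} → GS | af.

S -> i | Lf | aa | fS | ii; G -> i | aa | fS; L -> GS | af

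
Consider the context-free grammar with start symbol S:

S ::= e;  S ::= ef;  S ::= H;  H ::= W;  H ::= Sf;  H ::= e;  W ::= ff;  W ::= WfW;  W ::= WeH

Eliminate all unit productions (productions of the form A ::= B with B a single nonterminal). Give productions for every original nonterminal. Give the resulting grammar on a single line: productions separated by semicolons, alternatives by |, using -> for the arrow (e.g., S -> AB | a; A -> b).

Unit productions: H->W, S->H.
Unit pairs (A ⇒* B via units): (H,W), (S,H), (S,W).
S: inherits non-unit rules of {H, S, W} → Sf | WeH | WfW | e | ef | ff.
H: inherits non-unit rules of {H, W} → Sf | WeH | WfW | e | ff.
W: inherits non-unit rules of {W} → WeH | WfW | ff.

S -> e | Sf | ef | ff | WeH | WfW; H -> e | Sf | ff | WeH | WfW; W -> ff | WeH | WfW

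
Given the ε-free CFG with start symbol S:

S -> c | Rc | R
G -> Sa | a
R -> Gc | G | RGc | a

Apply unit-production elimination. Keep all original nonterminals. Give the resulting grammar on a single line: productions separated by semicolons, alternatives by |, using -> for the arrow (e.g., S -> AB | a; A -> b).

S -> a | c | Gc | Rc | Sa | RGc; G -> a | Sa; R -> a | Gc | Sa | RGc

Unit productions: R->G, S->R.
Unit pairs (A ⇒* B via units): (R,G), (S,G), (S,R).
S: inherits non-unit rules of {G, R, S} → Gc | RGc | Rc | Sa | a | c.
G: inherits non-unit rules of {G} → Sa | a.
R: inherits non-unit rules of {G, R} → Gc | RGc | Sa | a.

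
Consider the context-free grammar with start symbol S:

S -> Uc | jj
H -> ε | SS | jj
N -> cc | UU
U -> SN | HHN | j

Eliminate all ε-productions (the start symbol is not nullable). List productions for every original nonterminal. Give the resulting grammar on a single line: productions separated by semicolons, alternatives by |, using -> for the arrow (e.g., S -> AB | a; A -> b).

Nullable set: {H}.
Drop H -> ε.
U -> HHN: H, H nullable, giving HHN | HN | N.
Unchanged (no nullable symbols): S -> Uc; S -> jj; H -> SS; H -> jj; N -> UU; N -> cc; U -> SN; U -> j.

S -> Uc | jj; H -> SS | jj; N -> UU | cc; U -> N | j | HN | SN | HHN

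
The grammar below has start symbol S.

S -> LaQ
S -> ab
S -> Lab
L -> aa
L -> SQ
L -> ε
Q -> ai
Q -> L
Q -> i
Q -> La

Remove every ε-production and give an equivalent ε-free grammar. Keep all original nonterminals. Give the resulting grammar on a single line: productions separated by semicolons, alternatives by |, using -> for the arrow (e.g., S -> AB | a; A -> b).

S -> a | La | aQ | ab | LaQ | Lab; L -> S | SQ | aa; Q -> L | a | i | La | ai

Nullable set: {L, Q}.
S -> LaQ: L, Q nullable, giving La | LaQ | a | aQ.
S -> Lab: L nullable, giving Lab | ab.
Drop L -> ε.
L -> SQ: Q nullable, giving S | SQ.
Q -> L: L nullable, giving L.
Q -> La: L nullable, giving La | a.
Unchanged (no nullable symbols): S -> ab; L -> aa; Q -> ai; Q -> i.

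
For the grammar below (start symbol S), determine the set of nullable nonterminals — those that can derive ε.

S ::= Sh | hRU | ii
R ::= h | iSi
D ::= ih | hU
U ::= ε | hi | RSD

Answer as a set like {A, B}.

{U}

Directly nullable (have an ε-rule): {U}.
Not nullable: D, R, S — each has a terminal in every rule's right-hand side or depends on a non-nullable symbol.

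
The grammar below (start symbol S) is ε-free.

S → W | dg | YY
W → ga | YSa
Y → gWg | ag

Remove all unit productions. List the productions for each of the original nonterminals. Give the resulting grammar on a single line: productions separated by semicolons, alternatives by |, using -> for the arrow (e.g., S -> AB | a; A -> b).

Unit productions: S->W.
Unit pairs (A ⇒* B via units): (S,W).
S: inherits non-unit rules of {S, W} → YSa | YY | dg | ga.
W: inherits non-unit rules of {W} → YSa | ga.
Y: inherits non-unit rules of {Y} → ag | gWg.

S -> YY | dg | ga | YSa; W -> ga | YSa; Y -> ag | gWg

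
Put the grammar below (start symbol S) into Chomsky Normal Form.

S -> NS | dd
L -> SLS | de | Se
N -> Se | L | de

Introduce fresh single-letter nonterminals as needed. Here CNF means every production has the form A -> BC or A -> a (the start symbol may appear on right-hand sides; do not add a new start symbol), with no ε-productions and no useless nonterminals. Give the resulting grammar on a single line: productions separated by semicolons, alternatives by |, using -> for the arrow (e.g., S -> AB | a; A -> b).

S -> BB | NS; A -> e; B -> d; C -> LS; D -> LS; L -> BA | SA | SC; N -> BA | SA | SD

No ε-productions.
After unit-elimination: S -> NS | dd; L -> Se | de | SLS; N -> Se | de | SLS.
TERM: introduce B -> d, A -> e and substitute in every rule of length ≥2.
BIN: L -> SLS becomes L -> SC, C -> LS; N -> SLS becomes N -> SD, D -> LS.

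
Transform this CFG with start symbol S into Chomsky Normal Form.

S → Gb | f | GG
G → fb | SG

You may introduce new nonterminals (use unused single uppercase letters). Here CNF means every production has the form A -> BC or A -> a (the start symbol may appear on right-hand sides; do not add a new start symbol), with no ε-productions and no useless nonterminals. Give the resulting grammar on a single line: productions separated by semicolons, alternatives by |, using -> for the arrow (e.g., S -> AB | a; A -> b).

No ε-productions.
No unit productions to eliminate.
TERM: introduce B -> b, A -> f and substitute in every rule of length ≥2.

S -> f | GB | GG; A -> f; B -> b; G -> AB | SG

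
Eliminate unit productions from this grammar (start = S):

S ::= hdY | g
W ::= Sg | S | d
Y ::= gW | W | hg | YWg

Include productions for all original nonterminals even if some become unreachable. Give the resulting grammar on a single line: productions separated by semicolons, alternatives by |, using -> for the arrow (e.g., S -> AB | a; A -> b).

S -> g | hdY; W -> d | g | Sg | hdY; Y -> d | g | Sg | gW | hg | YWg | hdY

Unit productions: W->S, Y->W.
Unit pairs (A ⇒* B via units): (W,S), (Y,S), (Y,W).
S: inherits non-unit rules of {S} → g | hdY.
W: inherits non-unit rules of {S, W} → Sg | d | g | hdY.
Y: inherits non-unit rules of {S, W, Y} → Sg | YWg | d | g | gW | hdY | hg.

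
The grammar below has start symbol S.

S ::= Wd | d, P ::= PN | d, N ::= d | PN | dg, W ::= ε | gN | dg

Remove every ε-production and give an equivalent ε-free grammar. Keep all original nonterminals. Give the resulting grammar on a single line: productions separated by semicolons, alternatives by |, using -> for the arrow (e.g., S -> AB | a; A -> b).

Nullable set: {W}.
S -> Wd: W nullable, giving Wd | d.
Drop W -> ε.
Unchanged (no nullable symbols): S -> d; N -> PN; N -> d; N -> dg; P -> PN; P -> d; W -> dg; W -> gN.

S -> d | Wd; N -> d | PN | dg; P -> d | PN; W -> dg | gN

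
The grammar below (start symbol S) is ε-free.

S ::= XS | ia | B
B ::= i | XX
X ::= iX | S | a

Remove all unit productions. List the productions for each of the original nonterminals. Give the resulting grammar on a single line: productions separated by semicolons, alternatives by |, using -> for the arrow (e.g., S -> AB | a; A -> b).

S -> i | XS | XX | ia; B -> i | XX; X -> a | i | XS | XX | iX | ia

Unit productions: S->B, X->S.
Unit pairs (A ⇒* B via units): (S,B), (X,B), (X,S).
S: inherits non-unit rules of {B, S} → XS | XX | i | ia.
B: inherits non-unit rules of {B} → XX | i.
X: inherits non-unit rules of {B, S, X} → XS | XX | a | i | iX | ia.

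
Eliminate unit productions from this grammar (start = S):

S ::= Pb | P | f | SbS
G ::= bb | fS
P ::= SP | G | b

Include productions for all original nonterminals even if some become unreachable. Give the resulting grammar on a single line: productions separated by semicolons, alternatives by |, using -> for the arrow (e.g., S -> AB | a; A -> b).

Unit productions: P->G, S->P.
Unit pairs (A ⇒* B via units): (P,G), (S,G), (S,P).
S: inherits non-unit rules of {G, P, S} → Pb | SP | SbS | b | bb | f | fS.
G: inherits non-unit rules of {G} → bb | fS.
P: inherits non-unit rules of {G, P} → SP | b | bb | fS.

S -> b | f | Pb | SP | bb | fS | SbS; G -> bb | fS; P -> b | SP | bb | fS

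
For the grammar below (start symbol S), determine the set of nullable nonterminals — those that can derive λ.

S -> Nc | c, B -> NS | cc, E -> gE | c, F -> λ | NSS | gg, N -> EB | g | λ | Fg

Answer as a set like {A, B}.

{F, N}

Directly nullable (have an ε-rule): {F, N}.
Not nullable: B, E, S — each has a terminal in every rule's right-hand side or depends on a non-nullable symbol.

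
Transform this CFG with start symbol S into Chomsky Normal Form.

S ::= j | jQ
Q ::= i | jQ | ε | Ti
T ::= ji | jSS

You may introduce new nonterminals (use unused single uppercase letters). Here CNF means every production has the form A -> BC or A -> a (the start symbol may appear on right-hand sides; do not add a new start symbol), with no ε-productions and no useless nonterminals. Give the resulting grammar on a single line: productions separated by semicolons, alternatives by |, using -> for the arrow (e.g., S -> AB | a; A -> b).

S -> j | BQ; A -> i; B -> j; C -> SS; Q -> i | j | BQ | TA; T -> BA | BC

Nullable: {Q}; after ε-elimination: S -> j | jQ; Q -> i | j | Ti | jQ; T -> ji | jSS.
No unit productions to eliminate.
TERM: introduce A -> i, B -> j and substitute in every rule of length ≥2.
BIN: T -> BSS becomes T -> BC, C -> SS.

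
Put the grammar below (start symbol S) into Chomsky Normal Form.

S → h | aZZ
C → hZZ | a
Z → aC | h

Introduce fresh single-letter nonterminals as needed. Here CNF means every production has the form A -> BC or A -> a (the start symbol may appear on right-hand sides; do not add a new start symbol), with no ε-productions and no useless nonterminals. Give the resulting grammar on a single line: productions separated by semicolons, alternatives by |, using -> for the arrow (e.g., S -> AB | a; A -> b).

S -> h | BE; A -> h; B -> a; C -> a | AD; D -> ZZ; E -> ZZ; Z -> h | BC

No ε-productions.
No unit productions to eliminate.
TERM: introduce B -> a, A -> h and substitute in every rule of length ≥2.
BIN: C -> AZZ becomes C -> AD, D -> ZZ; S -> BZZ becomes S -> BE, E -> ZZ.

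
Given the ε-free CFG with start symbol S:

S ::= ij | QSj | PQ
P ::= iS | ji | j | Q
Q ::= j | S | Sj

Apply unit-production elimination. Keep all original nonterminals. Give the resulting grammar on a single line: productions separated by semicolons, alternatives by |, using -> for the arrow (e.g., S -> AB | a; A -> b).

S -> PQ | ij | QSj; P -> j | PQ | Sj | iS | ij | ji | QSj; Q -> j | PQ | Sj | ij | QSj

Unit productions: P->Q, Q->S.
Unit pairs (A ⇒* B via units): (P,Q), (P,S), (Q,S).
S: inherits non-unit rules of {S} → PQ | QSj | ij.
P: inherits non-unit rules of {P, Q, S} → PQ | QSj | Sj | iS | ij | j | ji.
Q: inherits non-unit rules of {Q, S} → PQ | QSj | Sj | ij | j.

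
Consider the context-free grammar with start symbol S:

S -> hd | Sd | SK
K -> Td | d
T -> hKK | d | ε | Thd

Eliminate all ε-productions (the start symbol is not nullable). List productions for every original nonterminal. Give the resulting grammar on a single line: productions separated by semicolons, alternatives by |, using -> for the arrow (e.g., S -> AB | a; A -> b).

S -> SK | Sd | hd; K -> d | Td; T -> d | hd | Thd | hKK

Nullable set: {T}.
K -> Td: T nullable, giving Td | d.
Drop T -> ε.
T -> Thd: T nullable, giving Thd | hd.
Unchanged (no nullable symbols): S -> SK; S -> Sd; S -> hd; K -> d; T -> d; T -> hKK.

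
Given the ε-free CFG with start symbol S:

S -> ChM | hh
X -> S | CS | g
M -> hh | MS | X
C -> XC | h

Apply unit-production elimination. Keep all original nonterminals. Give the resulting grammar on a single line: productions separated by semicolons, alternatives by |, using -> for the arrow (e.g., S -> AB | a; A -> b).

S -> hh | ChM; C -> h | XC; M -> g | CS | MS | hh | ChM; X -> g | CS | hh | ChM

Unit productions: M->X, X->S.
Unit pairs (A ⇒* B via units): (M,S), (M,X), (X,S).
S: inherits non-unit rules of {S} → ChM | hh.
C: inherits non-unit rules of {C} → XC | h.
M: inherits non-unit rules of {M, S, X} → CS | ChM | MS | g | hh.
X: inherits non-unit rules of {S, X} → CS | ChM | g | hh.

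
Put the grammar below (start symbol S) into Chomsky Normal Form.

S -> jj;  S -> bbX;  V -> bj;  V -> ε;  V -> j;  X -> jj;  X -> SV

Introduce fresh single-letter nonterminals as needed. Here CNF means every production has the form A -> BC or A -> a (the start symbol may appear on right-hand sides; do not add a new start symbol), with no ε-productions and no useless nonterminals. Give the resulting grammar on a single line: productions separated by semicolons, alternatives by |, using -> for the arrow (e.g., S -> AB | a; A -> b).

S -> AC | BB; A -> b; B -> j; C -> AX; D -> AX; V -> j | AB; X -> AD | BB | SV

Nullable: {V}; after ε-elimination: S -> jj | bbX; V -> j | bj; X -> S | SV | jj.
After unit-elimination: S -> jj | bbX; V -> j | bj; X -> SV | jj | bbX.
TERM: introduce A -> b, B -> j and substitute in every rule of length ≥2.
BIN: S -> AAX becomes S -> AC, C -> AX; X -> AAX becomes X -> AD, D -> AX.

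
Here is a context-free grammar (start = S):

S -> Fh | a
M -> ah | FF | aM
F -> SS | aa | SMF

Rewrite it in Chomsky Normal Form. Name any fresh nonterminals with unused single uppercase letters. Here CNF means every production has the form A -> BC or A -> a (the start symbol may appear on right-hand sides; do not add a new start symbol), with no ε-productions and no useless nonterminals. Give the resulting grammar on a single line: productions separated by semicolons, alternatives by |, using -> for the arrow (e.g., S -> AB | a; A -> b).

No ε-productions.
No unit productions to eliminate.
TERM: introduce A -> a, B -> h and substitute in every rule of length ≥2.
BIN: F -> SMF becomes F -> SC, C -> MF.

S -> a | FB; A -> a; B -> h; C -> MF; F -> AA | SC | SS; M -> AB | AM | FF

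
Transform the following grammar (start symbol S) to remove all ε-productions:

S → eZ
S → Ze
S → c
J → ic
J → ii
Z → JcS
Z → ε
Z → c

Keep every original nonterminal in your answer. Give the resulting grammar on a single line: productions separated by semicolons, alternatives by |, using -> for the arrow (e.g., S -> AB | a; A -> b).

S -> c | e | Ze | eZ; J -> ic | ii; Z -> c | JcS

Nullable set: {Z}.
S -> Ze: Z nullable, giving Ze | e.
S -> eZ: Z nullable, giving e | eZ.
Drop Z -> ε.
Unchanged (no nullable symbols): S -> c; J -> ic; J -> ii; Z -> JcS; Z -> c.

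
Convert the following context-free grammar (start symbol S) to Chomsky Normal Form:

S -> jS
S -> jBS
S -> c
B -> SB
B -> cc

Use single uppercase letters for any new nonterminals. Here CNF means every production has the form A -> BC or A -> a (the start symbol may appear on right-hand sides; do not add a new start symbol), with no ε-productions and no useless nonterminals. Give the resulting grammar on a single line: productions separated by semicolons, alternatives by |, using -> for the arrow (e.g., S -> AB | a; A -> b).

No ε-productions.
No unit productions to eliminate.
TERM: introduce A -> c, C -> j and substitute in every rule of length ≥2.
BIN: S -> CBS becomes S -> CD, D -> BS.

S -> c | CD | CS; A -> c; B -> AA | SB; C -> j; D -> BS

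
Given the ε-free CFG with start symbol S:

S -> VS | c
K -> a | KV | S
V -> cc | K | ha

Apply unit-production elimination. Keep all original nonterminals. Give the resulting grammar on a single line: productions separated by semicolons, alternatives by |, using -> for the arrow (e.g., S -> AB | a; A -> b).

Unit productions: K->S, V->K.
Unit pairs (A ⇒* B via units): (K,S), (V,K), (V,S).
S: inherits non-unit rules of {S} → VS | c.
K: inherits non-unit rules of {K, S} → KV | VS | a | c.
V: inherits non-unit rules of {K, S, V} → KV | VS | a | c | cc | ha.

S -> c | VS; K -> a | c | KV | VS; V -> a | c | KV | VS | cc | ha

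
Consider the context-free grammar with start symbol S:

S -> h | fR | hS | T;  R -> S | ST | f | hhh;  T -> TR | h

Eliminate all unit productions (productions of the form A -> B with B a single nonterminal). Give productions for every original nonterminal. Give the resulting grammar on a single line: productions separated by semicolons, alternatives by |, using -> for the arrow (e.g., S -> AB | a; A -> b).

S -> h | TR | fR | hS; R -> f | h | ST | TR | fR | hS | hhh; T -> h | TR

Unit productions: R->S, S->T.
Unit pairs (A ⇒* B via units): (R,S), (R,T), (S,T).
S: inherits non-unit rules of {S, T} → TR | fR | h | hS.
R: inherits non-unit rules of {R, S, T} → ST | TR | f | fR | h | hS | hhh.
T: inherits non-unit rules of {T} → TR | h.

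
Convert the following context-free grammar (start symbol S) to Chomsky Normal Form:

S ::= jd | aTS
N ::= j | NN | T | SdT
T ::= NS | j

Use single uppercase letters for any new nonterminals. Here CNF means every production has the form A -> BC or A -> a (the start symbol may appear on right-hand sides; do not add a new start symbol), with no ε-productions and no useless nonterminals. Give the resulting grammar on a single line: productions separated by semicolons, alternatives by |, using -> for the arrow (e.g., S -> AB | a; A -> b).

No ε-productions.
After unit-elimination: S -> jd | aTS; N -> j | NN | NS | SdT; T -> j | NS.
TERM: introduce B -> a, A -> d, C -> j and substitute in every rule of length ≥2.
BIN: N -> SAT becomes N -> SD, D -> AT; S -> BTS becomes S -> BE, E -> TS.

S -> BE | CA; A -> d; B -> a; C -> j; D -> AT; E -> TS; N -> j | NN | NS | SD; T -> j | NS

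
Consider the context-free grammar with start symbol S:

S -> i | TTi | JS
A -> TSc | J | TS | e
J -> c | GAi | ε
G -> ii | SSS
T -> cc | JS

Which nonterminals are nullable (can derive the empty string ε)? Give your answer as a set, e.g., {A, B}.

Directly nullable (have an ε-rule): {J}.
A is nullable via A -> J (every symbol on the right is already known nullable).
Not nullable: G, S, T — each has a terminal in every rule's right-hand side or depends on a non-nullable symbol.

{A, J}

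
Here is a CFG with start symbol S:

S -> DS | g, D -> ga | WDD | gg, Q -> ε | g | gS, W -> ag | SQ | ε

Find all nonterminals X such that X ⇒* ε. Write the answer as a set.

Directly nullable (have an ε-rule): {Q, W}.
Not nullable: D, S — each has a terminal in every rule's right-hand side or depends on a non-nullable symbol.

{Q, W}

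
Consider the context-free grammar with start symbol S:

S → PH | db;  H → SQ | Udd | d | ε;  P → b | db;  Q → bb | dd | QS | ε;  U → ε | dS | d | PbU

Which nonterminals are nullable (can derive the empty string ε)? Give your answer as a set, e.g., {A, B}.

Directly nullable (have an ε-rule): {H, Q, U}.
Not nullable: P, S — each has a terminal in every rule's right-hand side or depends on a non-nullable symbol.

{H, Q, U}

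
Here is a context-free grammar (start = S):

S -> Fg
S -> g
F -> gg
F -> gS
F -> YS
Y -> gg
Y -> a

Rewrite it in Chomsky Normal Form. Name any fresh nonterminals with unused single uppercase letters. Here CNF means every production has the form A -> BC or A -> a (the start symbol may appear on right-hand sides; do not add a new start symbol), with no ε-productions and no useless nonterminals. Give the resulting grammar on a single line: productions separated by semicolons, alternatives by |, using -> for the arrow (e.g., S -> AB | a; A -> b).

S -> g | FA; A -> g; F -> AA | AS | YS; Y -> a | AA

No ε-productions.
No unit productions to eliminate.
TERM: introduce A -> g and substitute in every rule of length ≥2.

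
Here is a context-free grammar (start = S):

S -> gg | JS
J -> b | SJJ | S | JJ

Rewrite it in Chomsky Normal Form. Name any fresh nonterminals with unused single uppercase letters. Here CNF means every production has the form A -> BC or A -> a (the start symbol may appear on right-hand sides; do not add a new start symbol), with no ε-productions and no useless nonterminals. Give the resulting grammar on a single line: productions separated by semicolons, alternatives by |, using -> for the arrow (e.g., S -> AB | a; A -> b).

No ε-productions.
After unit-elimination: S -> JS | gg; J -> b | JJ | JS | gg | SJJ.
TERM: introduce A -> g and substitute in every rule of length ≥2.
BIN: J -> SJJ becomes J -> SB, B -> JJ.

S -> AA | JS; A -> g; B -> JJ; J -> b | AA | JJ | JS | SB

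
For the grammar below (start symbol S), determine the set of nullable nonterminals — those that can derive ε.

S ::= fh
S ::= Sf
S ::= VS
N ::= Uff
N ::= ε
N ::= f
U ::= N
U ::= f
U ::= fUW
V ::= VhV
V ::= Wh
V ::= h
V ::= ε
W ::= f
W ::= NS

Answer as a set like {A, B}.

{N, U, V}

Directly nullable (have an ε-rule): {N, V}.
U is nullable via U -> N (every symbol on the right is already known nullable).
Not nullable: S, W — each has a terminal in every rule's right-hand side or depends on a non-nullable symbol.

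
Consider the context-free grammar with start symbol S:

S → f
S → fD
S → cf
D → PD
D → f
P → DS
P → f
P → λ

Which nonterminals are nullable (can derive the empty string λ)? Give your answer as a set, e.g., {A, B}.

{P}

Directly nullable (have an ε-rule): {P}.
Not nullable: D, S — each has a terminal in every rule's right-hand side or depends on a non-nullable symbol.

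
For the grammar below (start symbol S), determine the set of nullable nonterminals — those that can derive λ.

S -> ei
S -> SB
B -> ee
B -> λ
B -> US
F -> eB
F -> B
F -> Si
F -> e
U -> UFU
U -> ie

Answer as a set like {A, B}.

Directly nullable (have an ε-rule): {B}.
F is nullable via F -> B (every symbol on the right is already known nullable).
Not nullable: S, U — each has a terminal in every rule's right-hand side or depends on a non-nullable symbol.

{B, F}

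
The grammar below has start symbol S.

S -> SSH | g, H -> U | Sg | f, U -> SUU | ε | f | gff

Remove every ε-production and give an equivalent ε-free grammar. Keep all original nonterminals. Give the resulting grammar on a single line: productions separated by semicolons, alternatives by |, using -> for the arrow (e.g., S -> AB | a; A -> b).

S -> g | SS | SSH; H -> U | f | Sg; U -> S | f | SU | SUU | gff

Nullable set: {H, U}.
S -> SSH: H nullable, giving SS | SSH.
H -> U: U nullable, giving U.
Drop U -> ε.
U -> SUU: U, U nullable, giving S | SU | SUU.
Unchanged (no nullable symbols): S -> g; H -> Sg; H -> f; U -> f; U -> gff.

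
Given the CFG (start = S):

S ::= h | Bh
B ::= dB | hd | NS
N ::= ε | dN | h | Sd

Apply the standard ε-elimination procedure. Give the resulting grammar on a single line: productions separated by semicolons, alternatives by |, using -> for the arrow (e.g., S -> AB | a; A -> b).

Nullable set: {N}.
B -> NS: N nullable, giving NS | S.
Drop N -> ε.
N -> dN: N nullable, giving d | dN.
Unchanged (no nullable symbols): S -> Bh; S -> h; B -> dB; B -> hd; N -> Sd; N -> h.

S -> h | Bh; B -> S | NS | dB | hd; N -> d | h | Sd | dN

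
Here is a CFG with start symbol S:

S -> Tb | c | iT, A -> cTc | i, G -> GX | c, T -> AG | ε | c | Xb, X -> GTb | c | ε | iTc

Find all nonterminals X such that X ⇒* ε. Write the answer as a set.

Directly nullable (have an ε-rule): {T, X}.
Not nullable: A, G, S — each has a terminal in every rule's right-hand side or depends on a non-nullable symbol.

{T, X}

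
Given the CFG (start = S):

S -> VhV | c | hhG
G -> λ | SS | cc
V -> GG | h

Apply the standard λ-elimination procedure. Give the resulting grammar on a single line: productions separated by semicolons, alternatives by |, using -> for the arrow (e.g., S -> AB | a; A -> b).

Nullable set: {G, V}.
S -> VhV: V, V nullable, giving Vh | VhV | h | hV.
S -> hhG: G nullable, giving hh | hhG.
Drop G -> λ.
V -> GG: G, G nullable, giving G | GG.
Unchanged (no nullable symbols): S -> c; G -> SS; G -> cc; V -> h.

S -> c | h | Vh | hV | hh | VhV | hhG; G -> SS | cc; V -> G | h | GG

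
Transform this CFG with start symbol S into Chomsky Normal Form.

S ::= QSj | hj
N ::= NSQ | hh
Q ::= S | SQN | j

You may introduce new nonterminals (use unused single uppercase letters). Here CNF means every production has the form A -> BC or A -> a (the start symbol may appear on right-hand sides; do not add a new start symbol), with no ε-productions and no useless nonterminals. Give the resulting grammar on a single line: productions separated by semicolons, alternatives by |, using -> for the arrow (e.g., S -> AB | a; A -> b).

S -> AB | QF; A -> h; B -> j; C -> SQ; D -> SB; E -> QN; F -> SB; N -> AA | NC; Q -> j | AB | QD | SE

No ε-productions.
After unit-elimination: S -> hj | QSj; N -> hh | NSQ; Q -> j | hj | QSj | SQN.
TERM: introduce A -> h, B -> j and substitute in every rule of length ≥2.
BIN: N -> NSQ becomes N -> NC, C -> SQ; Q -> QSB becomes Q -> QD, D -> SB; Q -> SQN becomes Q -> SE, E -> QN; S -> QSB becomes S -> QF, F -> SB.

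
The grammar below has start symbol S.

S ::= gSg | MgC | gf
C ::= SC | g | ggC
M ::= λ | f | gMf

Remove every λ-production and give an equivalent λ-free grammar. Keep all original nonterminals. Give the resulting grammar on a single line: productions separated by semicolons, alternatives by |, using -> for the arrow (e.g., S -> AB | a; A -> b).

Nullable set: {M}.
S -> MgC: M nullable, giving MgC | gC.
Drop M -> λ.
M -> gMf: M nullable, giving gMf | gf.
Unchanged (no nullable symbols): S -> gSg; S -> gf; C -> SC; C -> g; C -> ggC; M -> f.

S -> gC | gf | MgC | gSg; C -> g | SC | ggC; M -> f | gf | gMf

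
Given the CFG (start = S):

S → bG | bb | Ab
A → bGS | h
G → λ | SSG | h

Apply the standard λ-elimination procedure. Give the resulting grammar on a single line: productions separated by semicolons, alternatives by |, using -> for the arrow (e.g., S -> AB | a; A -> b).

Nullable set: {G}.
S -> bG: G nullable, giving b | bG.
A -> bGS: G nullable, giving bGS | bS.
Drop G -> λ.
G -> SSG: G nullable, giving SS | SSG.
Unchanged (no nullable symbols): S -> Ab; S -> bb; A -> h; G -> h.

S -> b | Ab | bG | bb; A -> h | bS | bGS; G -> h | SS | SSG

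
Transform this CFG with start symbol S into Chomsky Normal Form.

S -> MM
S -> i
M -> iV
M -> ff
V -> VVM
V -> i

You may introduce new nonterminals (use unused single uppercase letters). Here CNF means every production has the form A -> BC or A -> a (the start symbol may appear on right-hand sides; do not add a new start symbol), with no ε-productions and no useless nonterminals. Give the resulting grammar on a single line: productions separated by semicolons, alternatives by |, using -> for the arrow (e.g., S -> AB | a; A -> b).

S -> i | MM; A -> f; B -> i; C -> VM; M -> AA | BV; V -> i | VC

No ε-productions.
No unit productions to eliminate.
TERM: introduce A -> f, B -> i and substitute in every rule of length ≥2.
BIN: V -> VVM becomes V -> VC, C -> VM.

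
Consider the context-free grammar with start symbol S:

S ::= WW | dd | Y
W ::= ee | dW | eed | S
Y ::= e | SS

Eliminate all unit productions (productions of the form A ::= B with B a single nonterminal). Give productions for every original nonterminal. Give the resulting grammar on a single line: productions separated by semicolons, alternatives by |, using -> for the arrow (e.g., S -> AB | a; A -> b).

S -> e | SS | WW | dd; W -> e | SS | WW | dW | dd | ee | eed; Y -> e | SS

Unit productions: S->Y, W->S.
Unit pairs (A ⇒* B via units): (S,Y), (W,S), (W,Y).
S: inherits non-unit rules of {S, Y} → SS | WW | dd | e.
W: inherits non-unit rules of {S, W, Y} → SS | WW | dW | dd | e | ee | eed.
Y: inherits non-unit rules of {Y} → SS | e.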